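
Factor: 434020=2^2*5^1*21701^1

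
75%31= 13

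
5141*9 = 46269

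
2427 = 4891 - 2464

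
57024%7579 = 3971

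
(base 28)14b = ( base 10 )907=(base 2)1110001011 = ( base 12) 637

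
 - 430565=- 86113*5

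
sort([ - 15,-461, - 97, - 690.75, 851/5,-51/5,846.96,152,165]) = [ - 690.75, - 461, - 97, - 15, - 51/5, 152,165,851/5 , 846.96 ]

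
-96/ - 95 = 96/95= 1.01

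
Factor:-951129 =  - 3^3*35227^1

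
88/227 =88/227 = 0.39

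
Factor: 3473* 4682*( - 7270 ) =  - 2^2*5^1*23^1 * 151^1*727^1*2341^1= - 118214460220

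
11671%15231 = 11671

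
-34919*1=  - 34919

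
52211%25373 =1465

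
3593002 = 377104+3215898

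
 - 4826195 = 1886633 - 6712828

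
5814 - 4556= 1258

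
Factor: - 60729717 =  - 3^1*43^1*167^1*2819^1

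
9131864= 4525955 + 4605909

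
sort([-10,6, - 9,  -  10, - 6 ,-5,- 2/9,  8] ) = [ - 10,- 10,- 9,- 6 , - 5, - 2/9 , 6,  8 ] 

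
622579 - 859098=  -  236519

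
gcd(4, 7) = 1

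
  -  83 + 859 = 776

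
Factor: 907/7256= 2^( - 3) = 1/8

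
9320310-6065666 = 3254644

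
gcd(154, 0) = 154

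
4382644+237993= 4620637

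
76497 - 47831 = 28666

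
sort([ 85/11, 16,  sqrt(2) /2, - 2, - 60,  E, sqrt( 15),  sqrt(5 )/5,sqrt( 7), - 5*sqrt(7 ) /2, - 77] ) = [ - 77, - 60,-5 * sqrt( 7 ) /2, - 2,sqrt(5)/5, sqrt(2)/2,  sqrt(7), E,  sqrt(15 ),85/11, 16] 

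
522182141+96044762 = 618226903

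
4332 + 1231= 5563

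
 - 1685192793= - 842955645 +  - 842237148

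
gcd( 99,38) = 1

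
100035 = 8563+91472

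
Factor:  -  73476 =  - 2^2*3^2*13^1*157^1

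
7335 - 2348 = 4987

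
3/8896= 3/8896 = 0.00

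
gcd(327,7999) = 1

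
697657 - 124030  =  573627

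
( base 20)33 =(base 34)1t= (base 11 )58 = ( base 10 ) 63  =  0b111111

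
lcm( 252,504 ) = 504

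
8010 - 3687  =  4323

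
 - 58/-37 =1 + 21/37 = 1.57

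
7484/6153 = 7484/6153 = 1.22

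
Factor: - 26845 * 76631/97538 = -2^( -1)*5^1 * 13^1*59^1*6967^ ( - 1 )*76631^1 = - 293879885/13934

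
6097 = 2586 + 3511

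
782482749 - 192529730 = 589953019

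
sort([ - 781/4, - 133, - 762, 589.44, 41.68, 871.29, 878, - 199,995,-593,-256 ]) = [ - 762, - 593, - 256, - 199, - 781/4 , - 133, 41.68, 589.44,871.29, 878,995 ] 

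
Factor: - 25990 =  - 2^1*5^1*23^1*113^1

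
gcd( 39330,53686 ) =2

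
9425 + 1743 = 11168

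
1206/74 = 16 + 11/37 = 16.30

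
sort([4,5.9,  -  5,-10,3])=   [ - 10, - 5, 3, 4, 5.9]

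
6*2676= 16056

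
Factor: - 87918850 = -2^1* 5^2*59^1*29803^1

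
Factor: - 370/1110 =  - 1/3=-3^(-1 )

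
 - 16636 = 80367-97003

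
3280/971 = 3  +  367/971 = 3.38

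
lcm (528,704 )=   2112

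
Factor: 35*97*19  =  5^1*7^1*19^1*97^1 = 64505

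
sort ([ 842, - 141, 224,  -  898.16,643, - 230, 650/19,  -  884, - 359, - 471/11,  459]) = [ - 898.16, - 884, - 359,-230, -141, - 471/11, 650/19, 224, 459, 643 , 842]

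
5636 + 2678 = 8314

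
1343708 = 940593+403115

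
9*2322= 20898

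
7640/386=3820/193 = 19.79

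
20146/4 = 5036 + 1/2  =  5036.50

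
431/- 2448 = -431/2448 = -0.18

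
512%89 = 67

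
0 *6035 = 0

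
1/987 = 1/987 = 0.00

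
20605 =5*4121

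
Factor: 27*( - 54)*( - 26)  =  2^2*3^6 *13^1=37908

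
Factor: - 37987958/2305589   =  -2^1 * 11^( - 1) * 13^( - 1)*23^ (  -  1)*31^1 *647^1*701^( - 1)*947^1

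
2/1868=1/934  =  0.00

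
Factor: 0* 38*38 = 0^1 = 0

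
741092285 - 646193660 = 94898625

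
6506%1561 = 262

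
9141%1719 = 546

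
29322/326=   89 + 154/163 = 89.94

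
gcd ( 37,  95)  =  1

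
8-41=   -33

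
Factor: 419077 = 59^1 *7103^1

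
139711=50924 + 88787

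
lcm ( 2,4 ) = 4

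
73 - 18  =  55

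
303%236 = 67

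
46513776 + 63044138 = 109557914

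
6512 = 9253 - 2741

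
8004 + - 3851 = 4153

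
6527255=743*8785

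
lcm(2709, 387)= 2709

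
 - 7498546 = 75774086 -83272632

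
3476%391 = 348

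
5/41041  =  5/41041 = 0.00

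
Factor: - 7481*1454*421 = - 4579374454 = - 2^1*421^1*727^1*7481^1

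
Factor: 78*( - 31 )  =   - 2418= -2^1*3^1*13^1*31^1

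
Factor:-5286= - 2^1*3^1*881^1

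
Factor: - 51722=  - 2^1 * 11^1*2351^1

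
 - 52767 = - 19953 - 32814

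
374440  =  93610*4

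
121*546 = 66066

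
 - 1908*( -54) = 103032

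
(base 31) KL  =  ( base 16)281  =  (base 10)641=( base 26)oh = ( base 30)lb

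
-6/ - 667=6/667 = 0.01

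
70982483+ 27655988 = 98638471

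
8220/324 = 25 + 10/27 = 25.37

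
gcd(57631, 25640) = 1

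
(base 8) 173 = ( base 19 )69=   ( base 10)123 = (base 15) 83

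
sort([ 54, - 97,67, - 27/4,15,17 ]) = [ - 97, - 27/4,15,17,54,67]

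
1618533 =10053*161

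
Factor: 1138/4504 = 2^(-2)*563^(-1)*569^1= 569/2252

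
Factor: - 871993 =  - 871993^1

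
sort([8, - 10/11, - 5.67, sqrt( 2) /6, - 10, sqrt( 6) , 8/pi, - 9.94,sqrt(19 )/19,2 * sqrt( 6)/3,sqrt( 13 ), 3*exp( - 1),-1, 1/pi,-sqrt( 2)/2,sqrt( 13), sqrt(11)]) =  [-10, - 9.94, - 5.67,-1, - 10/11 ,-sqrt(2)/2,sqrt(19 ) /19, sqrt (2) /6,1/pi,  3*exp( - 1 ), 2*sqrt (6)/3 , sqrt( 6),8/pi,sqrt(11),sqrt(13), sqrt(13), 8]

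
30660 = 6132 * 5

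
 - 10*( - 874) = 8740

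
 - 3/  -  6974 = 3/6974  =  0.00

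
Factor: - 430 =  - 2^1*5^1*43^1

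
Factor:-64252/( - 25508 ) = 16063/6377 = 7^( -1)*911^ ( - 1)*16063^1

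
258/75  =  86/25 = 3.44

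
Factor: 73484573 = 73484573^1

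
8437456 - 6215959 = 2221497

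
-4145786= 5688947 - 9834733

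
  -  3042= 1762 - 4804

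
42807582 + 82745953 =125553535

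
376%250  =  126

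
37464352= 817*45856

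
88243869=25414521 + 62829348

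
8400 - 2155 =6245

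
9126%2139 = 570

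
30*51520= 1545600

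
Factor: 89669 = 89669^1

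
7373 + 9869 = 17242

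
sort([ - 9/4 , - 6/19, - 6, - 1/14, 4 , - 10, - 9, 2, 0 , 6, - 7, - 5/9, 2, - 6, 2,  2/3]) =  [-10,  -  9, - 7, - 6, - 6, - 9/4,  -  5/9, - 6/19, - 1/14, 0, 2/3, 2, 2 , 2, 4, 6] 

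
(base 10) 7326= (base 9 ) 11040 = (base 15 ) 2286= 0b1110010011110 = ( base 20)I66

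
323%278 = 45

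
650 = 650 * 1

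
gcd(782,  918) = 34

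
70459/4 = 17614 + 3/4 = 17614.75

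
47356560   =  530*89352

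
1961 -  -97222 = 99183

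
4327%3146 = 1181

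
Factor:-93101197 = -7^1*17^1*19^1*41177^1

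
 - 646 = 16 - 662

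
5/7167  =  5/7167 = 0.00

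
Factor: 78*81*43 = 271674 = 2^1*3^5 *13^1*43^1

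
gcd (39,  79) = 1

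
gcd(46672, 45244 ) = 4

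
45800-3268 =42532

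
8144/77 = 105 + 59/77 = 105.77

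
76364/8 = 19091/2 = 9545.50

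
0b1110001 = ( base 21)58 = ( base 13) 89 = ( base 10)113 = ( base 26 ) 49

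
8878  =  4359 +4519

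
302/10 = 30 + 1/5 = 30.20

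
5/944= 5/944= 0.01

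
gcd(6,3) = 3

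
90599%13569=9185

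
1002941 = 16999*59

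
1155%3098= 1155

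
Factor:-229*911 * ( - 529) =110359451= 23^2*229^1*911^1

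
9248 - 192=9056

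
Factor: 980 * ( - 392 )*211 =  - 2^5*5^1*7^4*211^1 = - 81057760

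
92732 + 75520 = 168252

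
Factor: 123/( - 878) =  - 2^( - 1 )*3^1*41^1*439^( - 1)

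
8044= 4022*2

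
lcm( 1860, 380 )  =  35340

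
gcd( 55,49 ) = 1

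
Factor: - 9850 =  -  2^1* 5^2*197^1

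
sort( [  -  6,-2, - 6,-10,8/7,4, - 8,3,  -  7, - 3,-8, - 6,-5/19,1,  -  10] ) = [ - 10, - 10, - 8 ,-8,-7, - 6 , - 6,-6, - 3,-2,  -  5/19, 1,8/7,3  ,  4 ] 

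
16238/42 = 8119/21  =  386.62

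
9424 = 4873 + 4551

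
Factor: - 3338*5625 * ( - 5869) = 110197811250 = 2^1*3^2*5^4 * 1669^1*5869^1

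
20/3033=20/3033 = 0.01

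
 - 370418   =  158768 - 529186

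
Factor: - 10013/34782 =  - 19/66 = - 2^(- 1)*3^( - 1)*11^(-1)*19^1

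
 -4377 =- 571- 3806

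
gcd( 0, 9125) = 9125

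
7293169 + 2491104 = 9784273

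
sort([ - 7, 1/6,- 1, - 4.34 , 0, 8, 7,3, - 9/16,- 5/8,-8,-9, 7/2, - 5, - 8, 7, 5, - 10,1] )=[  -  10, - 9, - 8,-8, - 7, - 5, - 4.34, - 1, - 5/8,-9/16 , 0,1/6,1, 3, 7/2, 5, 7, 7,8]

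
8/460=2/115 = 0.02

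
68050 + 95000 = 163050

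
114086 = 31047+83039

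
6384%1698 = 1290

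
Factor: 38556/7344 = 21/4 = 2^( - 2)*3^1 *7^1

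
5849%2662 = 525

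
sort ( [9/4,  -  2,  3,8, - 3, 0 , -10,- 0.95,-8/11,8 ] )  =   [ - 10,- 3, - 2,-0.95,-8/11,0, 9/4 , 3,8,  8 ]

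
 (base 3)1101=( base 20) 1H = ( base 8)45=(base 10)37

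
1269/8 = 1269/8 = 158.62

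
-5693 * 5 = - 28465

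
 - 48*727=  -34896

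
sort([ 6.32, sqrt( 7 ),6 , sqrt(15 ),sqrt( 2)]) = [ sqrt( 2) , sqrt(7) , sqrt( 15 ),  6,6.32] 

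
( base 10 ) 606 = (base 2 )1001011110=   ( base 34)HS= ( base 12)426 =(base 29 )kq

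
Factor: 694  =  2^1* 347^1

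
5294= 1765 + 3529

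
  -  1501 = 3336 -4837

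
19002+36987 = 55989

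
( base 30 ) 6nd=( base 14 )231D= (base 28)7LR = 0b1011111010111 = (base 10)6103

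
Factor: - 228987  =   - 3^4  *11^1*257^1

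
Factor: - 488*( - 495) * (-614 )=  - 148317840 = - 2^4*3^2*5^1 *11^1*61^1 *307^1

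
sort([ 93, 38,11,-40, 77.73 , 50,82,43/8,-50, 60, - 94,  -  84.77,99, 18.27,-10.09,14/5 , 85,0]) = [- 94,  -  84.77 ,-50,-40, -10.09, 0,14/5, 43/8, 11, 18.27, 38,50,60 , 77.73,82,  85,93,99]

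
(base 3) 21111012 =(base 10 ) 5459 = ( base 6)41135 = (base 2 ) 1010101010011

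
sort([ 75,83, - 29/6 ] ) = [ - 29/6,75,83]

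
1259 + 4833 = 6092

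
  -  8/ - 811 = 8/811 = 0.01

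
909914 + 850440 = 1760354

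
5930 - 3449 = 2481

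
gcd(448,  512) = 64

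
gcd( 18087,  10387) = 1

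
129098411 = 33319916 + 95778495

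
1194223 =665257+528966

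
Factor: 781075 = 5^2 *157^1 * 199^1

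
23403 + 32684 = 56087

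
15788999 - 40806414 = -25017415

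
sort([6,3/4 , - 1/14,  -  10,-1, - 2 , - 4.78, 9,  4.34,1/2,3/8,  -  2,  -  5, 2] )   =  [ - 10, - 5 ,-4.78  , -2,-2,-1 ,  -  1/14, 3/8, 1/2, 3/4, 2,4.34,6,9]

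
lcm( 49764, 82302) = 2139852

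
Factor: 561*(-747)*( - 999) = 3^6 * 11^1*17^1*37^1*83^1 = 418647933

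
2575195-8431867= -5856672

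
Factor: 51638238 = 2^1*3^2 * 19^1*150989^1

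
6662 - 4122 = 2540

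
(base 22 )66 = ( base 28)4q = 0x8A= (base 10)138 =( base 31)4e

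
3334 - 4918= -1584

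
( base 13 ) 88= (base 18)64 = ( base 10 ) 112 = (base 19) 5h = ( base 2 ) 1110000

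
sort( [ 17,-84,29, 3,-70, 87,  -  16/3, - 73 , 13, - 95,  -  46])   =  [ - 95,  -  84,  -  73, - 70 , - 46,-16/3, 3,13,17, 29, 87] 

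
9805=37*265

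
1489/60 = 1489/60 = 24.82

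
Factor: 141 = 3^1*47^1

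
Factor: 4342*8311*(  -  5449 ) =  - 2^1*13^1*167^1*5449^1 * 8311^1  =  - 196634586538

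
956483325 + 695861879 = 1652345204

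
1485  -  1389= 96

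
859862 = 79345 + 780517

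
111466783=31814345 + 79652438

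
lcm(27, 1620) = 1620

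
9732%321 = 102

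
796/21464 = 199/5366  =  0.04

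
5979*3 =17937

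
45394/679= 66+580/679  =  66.85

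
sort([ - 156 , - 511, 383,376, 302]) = [ - 511,  -  156,  302, 376, 383] 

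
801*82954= 66446154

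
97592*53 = 5172376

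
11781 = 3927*3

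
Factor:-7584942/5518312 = -3792471/2759156 = - 2^( - 2) * 3^1*43^1*29399^1*689789^(-1) 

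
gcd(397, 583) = 1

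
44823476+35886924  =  80710400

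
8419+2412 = 10831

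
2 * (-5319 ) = - 10638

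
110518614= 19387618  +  91130996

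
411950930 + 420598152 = 832549082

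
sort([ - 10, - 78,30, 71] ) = [ - 78, - 10,30,71] 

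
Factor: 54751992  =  2^3*3^1*47^1*48539^1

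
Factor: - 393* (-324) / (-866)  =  -63666/433 = -  2^1*3^5*131^1*433^(-1)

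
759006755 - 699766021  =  59240734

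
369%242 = 127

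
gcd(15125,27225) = 3025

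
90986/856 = 45493/428=106.29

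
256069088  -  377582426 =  - 121513338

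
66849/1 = 66849 = 66849.00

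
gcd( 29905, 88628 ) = 1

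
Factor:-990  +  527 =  - 463 = - 463^1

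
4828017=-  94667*(-51)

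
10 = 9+1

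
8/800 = 1/100 = 0.01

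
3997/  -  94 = -43+45/94 = - 42.52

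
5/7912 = 5/7912 = 0.00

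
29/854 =29/854 = 0.03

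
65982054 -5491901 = 60490153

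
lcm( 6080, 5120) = 97280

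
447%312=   135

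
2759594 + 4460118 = 7219712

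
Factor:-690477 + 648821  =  -41656 =-  2^3*41^1 * 127^1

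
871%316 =239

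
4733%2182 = 369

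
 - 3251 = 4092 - 7343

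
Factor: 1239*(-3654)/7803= -167678/289 = - 2^1 * 7^2 *17^(-2)*29^1* 59^1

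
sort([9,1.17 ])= [1.17,  9 ] 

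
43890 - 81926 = - 38036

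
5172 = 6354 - 1182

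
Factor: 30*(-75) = - 2250 =-  2^1*3^2 * 5^3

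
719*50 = 35950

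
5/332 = 5/332 = 0.02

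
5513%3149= 2364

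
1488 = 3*496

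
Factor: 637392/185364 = 196/57 = 2^2*3^( - 1) *7^2*19^( - 1 ) 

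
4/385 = 4/385 = 0.01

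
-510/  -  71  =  510/71 = 7.18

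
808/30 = 26+ 14/15=26.93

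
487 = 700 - 213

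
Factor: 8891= 17^1 * 523^1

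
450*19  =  8550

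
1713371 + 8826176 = 10539547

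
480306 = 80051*6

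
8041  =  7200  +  841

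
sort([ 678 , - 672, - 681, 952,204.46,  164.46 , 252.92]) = [-681, - 672,164.46, 204.46,252.92, 678,952] 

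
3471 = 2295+1176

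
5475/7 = 5475/7 = 782.14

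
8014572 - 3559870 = 4454702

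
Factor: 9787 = 9787^1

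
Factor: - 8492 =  - 2^2*11^1*193^1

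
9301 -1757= 7544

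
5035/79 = 5035/79 = 63.73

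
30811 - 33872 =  - 3061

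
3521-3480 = 41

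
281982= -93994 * ( - 3)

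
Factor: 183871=183871^1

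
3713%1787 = 139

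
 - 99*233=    - 23067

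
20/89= 20/89 = 0.22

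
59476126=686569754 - 627093628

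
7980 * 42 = 335160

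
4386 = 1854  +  2532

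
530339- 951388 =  - 421049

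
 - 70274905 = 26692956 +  - 96967861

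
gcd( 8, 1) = 1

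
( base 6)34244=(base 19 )D87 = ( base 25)7J2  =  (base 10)4852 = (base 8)11364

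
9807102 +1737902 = 11545004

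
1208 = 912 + 296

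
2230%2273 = 2230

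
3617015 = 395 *9157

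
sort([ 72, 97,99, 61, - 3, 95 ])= [-3,  61, 72,95,  97,99 ] 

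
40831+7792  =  48623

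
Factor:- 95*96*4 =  - 36480 = -2^7 * 3^1*5^1*19^1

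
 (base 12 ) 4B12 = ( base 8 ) 20476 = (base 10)8510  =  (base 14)315C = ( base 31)8qg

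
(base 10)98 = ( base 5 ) 343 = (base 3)10122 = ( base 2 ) 1100010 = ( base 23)46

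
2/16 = 1/8 = 0.12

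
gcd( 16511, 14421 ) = 209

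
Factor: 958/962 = 479/481= 13^( - 1)*37^( - 1)*479^1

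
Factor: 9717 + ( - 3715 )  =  6002=2^1*3001^1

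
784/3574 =392/1787 = 0.22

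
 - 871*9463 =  - 8242273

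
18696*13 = 243048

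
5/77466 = 5/77466 = 0.00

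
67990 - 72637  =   - 4647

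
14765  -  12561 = 2204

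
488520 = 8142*60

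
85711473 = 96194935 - 10483462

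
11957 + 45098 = 57055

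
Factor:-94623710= -2^1* 5^1*1151^1 * 8221^1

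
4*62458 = 249832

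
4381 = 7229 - 2848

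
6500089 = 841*7729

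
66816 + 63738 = 130554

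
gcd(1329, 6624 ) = 3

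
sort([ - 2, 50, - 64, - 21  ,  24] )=[ - 64, - 21, - 2,24,50]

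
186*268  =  49848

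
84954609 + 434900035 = 519854644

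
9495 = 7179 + 2316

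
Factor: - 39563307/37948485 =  - 3^1  *5^( - 1 )*7^1*491^1*1279^1*2529899^( - 1) = - 13187769/12649495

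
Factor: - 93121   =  -7^1*53^1*251^1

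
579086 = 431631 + 147455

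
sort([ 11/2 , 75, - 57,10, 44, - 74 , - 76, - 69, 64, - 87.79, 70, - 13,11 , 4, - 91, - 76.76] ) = [ - 91, - 87.79, - 76.76, - 76, - 74, - 69,-57,-13, 4 , 11/2, 10, 11, 44,64,70,  75 ]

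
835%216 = 187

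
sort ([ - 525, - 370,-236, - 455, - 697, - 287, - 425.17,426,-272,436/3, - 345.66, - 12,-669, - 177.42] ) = [ - 697, - 669, - 525, - 455, - 425.17 ,-370, - 345.66, - 287,  -  272, - 236,- 177.42, - 12,436/3, 426] 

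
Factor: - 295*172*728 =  - 2^5*5^1*7^1*13^1 * 43^1*59^1  =  -36938720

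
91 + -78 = 13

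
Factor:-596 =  -2^2*149^1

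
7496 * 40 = 299840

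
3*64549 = 193647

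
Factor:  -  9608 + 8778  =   - 830  =  -2^1*5^1 * 83^1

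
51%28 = 23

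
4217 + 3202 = 7419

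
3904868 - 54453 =3850415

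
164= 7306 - 7142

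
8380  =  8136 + 244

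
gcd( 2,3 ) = 1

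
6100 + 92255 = 98355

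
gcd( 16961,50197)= 7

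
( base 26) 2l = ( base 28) 2H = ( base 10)73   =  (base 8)111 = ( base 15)4d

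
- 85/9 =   -  10 + 5/9 = - 9.44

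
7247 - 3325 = 3922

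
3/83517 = 1/27839 = 0.00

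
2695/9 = 2695/9 = 299.44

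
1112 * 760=845120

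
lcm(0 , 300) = 0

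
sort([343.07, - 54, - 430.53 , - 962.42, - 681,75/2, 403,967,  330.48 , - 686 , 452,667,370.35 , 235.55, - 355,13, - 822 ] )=[ - 962.42, - 822,-686, - 681,-430.53, -355 ,-54,  13, 75/2,235.55,330.48,343.07, 370.35,403, 452, 667,967]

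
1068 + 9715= 10783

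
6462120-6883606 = -421486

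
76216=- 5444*( - 14 ) 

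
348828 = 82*4254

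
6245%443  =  43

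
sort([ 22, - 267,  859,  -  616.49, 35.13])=[ - 616.49, - 267, 22,35.13, 859 ]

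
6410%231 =173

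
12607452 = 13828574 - 1221122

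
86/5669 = 86/5669 = 0.02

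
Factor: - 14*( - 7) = 2^1*7^2 = 98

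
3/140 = 3/140 = 0.02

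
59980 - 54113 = 5867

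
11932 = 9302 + 2630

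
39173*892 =34942316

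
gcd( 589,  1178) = 589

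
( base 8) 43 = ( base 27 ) 18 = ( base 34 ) 11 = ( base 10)35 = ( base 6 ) 55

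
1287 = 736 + 551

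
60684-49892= 10792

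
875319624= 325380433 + 549939191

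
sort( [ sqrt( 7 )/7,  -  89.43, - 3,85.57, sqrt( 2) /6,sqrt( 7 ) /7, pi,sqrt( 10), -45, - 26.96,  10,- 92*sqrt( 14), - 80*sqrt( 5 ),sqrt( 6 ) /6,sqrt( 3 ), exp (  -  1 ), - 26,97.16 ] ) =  [-92*sqrt( 14), - 80*sqrt( 5),  -  89.43, - 45, - 26.96, - 26, - 3,sqrt(2 )/6, exp(  -  1 ),sqrt ( 7 )/7,sqrt (7 )/7, sqrt(6 ) /6,sqrt( 3 ),pi,sqrt(10),10 , 85.57,97.16]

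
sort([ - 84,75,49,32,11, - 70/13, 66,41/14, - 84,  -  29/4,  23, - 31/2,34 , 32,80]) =[ - 84, - 84  , - 31/2, - 29/4, - 70/13, 41/14, 11,23,32, 32, 34, 49, 66,75,  80 ] 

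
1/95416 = 1/95416 = 0.00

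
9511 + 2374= 11885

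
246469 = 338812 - 92343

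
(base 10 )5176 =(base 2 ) 1010000111000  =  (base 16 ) 1438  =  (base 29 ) 64E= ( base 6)35544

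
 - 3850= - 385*10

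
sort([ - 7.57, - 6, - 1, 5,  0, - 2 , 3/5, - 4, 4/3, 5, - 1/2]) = [-7.57, - 6, - 4 , - 2, - 1, - 1/2, 0, 3/5,4/3, 5,5 ]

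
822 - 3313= - 2491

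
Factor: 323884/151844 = 433/203 = 7^(  -  1 )*29^ (- 1)*433^1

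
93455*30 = 2803650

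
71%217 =71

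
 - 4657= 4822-9479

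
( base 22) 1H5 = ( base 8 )1537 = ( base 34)PD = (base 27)14Q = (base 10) 863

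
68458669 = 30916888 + 37541781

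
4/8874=2/4437 = 0.00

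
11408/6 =1901 + 1/3 =1901.33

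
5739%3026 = 2713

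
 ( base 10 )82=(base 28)2q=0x52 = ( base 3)10001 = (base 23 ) 3D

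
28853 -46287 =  - 17434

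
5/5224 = 5/5224 = 0.00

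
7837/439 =7837/439 = 17.85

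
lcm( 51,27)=459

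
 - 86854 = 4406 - 91260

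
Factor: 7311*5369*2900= 113833001100  =  2^2*3^1 * 5^2 * 7^1 * 13^1*29^1 *59^1*2437^1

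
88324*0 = 0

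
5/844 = 5/844 = 0.01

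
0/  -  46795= 0/1 = -0.00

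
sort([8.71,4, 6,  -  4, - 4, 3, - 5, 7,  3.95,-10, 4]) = [ - 10,- 5, - 4, -4,3, 3.95,4, 4,6, 7,8.71 ]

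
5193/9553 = 5193/9553 = 0.54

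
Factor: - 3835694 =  - 2^1*1917847^1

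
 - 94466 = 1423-95889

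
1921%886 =149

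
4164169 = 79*52711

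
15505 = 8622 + 6883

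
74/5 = 74/5 = 14.80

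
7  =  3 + 4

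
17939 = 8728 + 9211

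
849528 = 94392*9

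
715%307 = 101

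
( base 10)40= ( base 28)1c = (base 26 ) 1e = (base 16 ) 28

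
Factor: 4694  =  2^1*2347^1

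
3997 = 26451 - 22454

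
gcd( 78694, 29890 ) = 98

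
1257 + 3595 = 4852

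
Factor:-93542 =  -2^1 *46771^1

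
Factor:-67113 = -3^2* 7457^1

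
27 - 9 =18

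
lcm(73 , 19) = 1387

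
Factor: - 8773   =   - 31^1*283^1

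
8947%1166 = 785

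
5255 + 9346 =14601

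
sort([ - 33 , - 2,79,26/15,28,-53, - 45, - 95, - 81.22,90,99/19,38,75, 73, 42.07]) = [ - 95,-81.22, - 53,-45, - 33, - 2, 26/15, 99/19 , 28, 38, 42.07,73,75,  79 , 90]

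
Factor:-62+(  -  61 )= - 3^1*41^1 = -123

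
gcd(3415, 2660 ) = 5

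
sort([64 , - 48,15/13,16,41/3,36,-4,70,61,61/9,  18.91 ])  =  [-48 , - 4, 15/13, 61/9,41/3,16,18.91, 36,  61,64,70]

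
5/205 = 1/41 = 0.02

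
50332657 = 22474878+27857779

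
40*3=120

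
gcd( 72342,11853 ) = 9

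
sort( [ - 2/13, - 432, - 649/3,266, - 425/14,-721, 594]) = [ - 721, - 432, - 649/3,-425/14, - 2/13,  266,594]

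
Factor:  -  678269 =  - 89^1*7621^1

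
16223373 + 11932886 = 28156259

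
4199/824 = 4199/824 = 5.10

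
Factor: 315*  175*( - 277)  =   - 3^2 * 5^3 * 7^2*277^1 = - 15269625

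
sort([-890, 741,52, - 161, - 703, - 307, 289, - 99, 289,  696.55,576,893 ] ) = [ - 890, - 703,-307, - 161,  -  99, 52,289,289,  576, 696.55, 741,  893]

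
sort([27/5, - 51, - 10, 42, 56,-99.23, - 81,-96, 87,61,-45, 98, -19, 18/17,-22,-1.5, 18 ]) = [  -  99.23, - 96, - 81,-51,  -  45, - 22,-19, - 10, - 1.5,18/17, 27/5  ,  18, 42,  56, 61,87,98 ] 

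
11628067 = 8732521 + 2895546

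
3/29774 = 3/29774 = 0.00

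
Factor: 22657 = 139^1 * 163^1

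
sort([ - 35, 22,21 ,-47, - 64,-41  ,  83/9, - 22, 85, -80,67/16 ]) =[-80, - 64, - 47, - 41, - 35, - 22, 67/16,83/9,  21, 22,85 ]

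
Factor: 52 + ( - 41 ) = 11^1 = 11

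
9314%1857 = 29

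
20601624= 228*90358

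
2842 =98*29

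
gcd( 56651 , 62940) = 1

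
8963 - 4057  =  4906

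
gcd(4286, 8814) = 2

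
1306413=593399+713014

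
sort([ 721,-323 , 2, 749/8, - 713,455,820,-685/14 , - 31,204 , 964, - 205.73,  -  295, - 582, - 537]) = [-713,-582, - 537,-323,  -  295,-205.73, - 685/14, - 31,  2, 749/8,  204, 455,721, 820,964 ]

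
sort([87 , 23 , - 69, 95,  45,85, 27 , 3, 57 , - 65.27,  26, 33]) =[ - 69, - 65.27, 3, 23, 26, 27, 33, 45, 57, 85,87, 95]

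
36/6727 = 36/6727 = 0.01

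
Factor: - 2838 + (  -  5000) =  - 2^1*3919^1  =  -  7838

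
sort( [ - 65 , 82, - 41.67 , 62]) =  [ - 65, - 41.67, 62, 82]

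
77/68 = 1 + 9/68 = 1.13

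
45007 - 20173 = 24834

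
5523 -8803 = -3280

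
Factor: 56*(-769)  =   - 43064 = - 2^3*7^1* 769^1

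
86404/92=939+4/23 = 939.17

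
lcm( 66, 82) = 2706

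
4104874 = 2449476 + 1655398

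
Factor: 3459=3^1*1153^1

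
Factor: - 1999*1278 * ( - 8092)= 2^3 * 3^2*7^1 *17^2*71^1*1999^1 = 20672810424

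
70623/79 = 70623/79 = 893.96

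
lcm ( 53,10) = 530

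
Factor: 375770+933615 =5^1*7^1*11^1*19^1 * 179^1 = 1309385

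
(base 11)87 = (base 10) 95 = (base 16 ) 5f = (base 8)137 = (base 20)4f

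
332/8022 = 166/4011 = 0.04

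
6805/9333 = 6805/9333 = 0.73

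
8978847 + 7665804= 16644651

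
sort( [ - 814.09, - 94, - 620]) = [ - 814.09, - 620, - 94]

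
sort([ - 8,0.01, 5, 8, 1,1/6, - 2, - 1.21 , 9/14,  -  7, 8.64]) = [ - 8,  -  7, - 2, - 1.21, 0.01, 1/6, 9/14,1,5, 8 , 8.64]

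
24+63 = 87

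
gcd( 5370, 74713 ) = 1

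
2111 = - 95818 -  - 97929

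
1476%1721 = 1476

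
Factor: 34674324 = 2^2*3^1* 743^1*3889^1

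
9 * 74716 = 672444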